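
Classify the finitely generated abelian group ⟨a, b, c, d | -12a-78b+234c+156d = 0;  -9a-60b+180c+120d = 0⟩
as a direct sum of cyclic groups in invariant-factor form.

Answer: M ≅ ℤ^2 ⊕ ℤ/3 ⊕ ℤ/6

Derivation:
rank_ℚ(R)=2; free=4−2=2
SNF(R) diag = [3, 6] → torsion [3, 6]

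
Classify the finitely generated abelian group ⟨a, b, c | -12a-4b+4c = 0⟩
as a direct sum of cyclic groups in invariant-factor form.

rank_ℚ(R)=1; free=3−1=2
SNF(R) diag = [4] → torsion [4]

Answer: M ≅ ℤ^2 ⊕ ℤ/4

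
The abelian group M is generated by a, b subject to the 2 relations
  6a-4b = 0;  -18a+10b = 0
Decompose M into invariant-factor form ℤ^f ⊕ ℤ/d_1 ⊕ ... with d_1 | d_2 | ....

Answer: M ≅ ℤ/2 ⊕ ℤ/6

Derivation:
rank_ℚ(R)=2; free=2−2=0
SNF(R) diag = [2, 6] → torsion [2, 6]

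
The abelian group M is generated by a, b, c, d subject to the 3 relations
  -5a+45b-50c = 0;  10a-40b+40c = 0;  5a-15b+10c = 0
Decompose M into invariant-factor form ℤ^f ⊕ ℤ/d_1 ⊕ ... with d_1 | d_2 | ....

Answer: M ≅ ℤ^1 ⊕ ℤ/5 ⊕ ℤ/10 ⊕ ℤ/20

Derivation:
rank_ℚ(R)=3; free=4−3=1
SNF(R) diag = [5, 10, 20] → torsion [5, 10, 20]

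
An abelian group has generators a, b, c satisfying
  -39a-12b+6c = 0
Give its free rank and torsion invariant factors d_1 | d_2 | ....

rank_ℚ(R)=1; free=3−1=2
SNF(R) diag = [3] → torsion [3]

Answer: M ≅ ℤ^2 ⊕ ℤ/3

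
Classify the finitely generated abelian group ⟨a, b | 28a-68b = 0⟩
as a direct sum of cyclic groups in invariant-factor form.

rank_ℚ(R)=1; free=2−1=1
SNF(R) diag = [4] → torsion [4]

Answer: M ≅ ℤ^1 ⊕ ℤ/4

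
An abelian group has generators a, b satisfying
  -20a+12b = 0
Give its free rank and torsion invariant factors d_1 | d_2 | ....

Answer: M ≅ ℤ^1 ⊕ ℤ/4

Derivation:
rank_ℚ(R)=1; free=2−1=1
SNF(R) diag = [4] → torsion [4]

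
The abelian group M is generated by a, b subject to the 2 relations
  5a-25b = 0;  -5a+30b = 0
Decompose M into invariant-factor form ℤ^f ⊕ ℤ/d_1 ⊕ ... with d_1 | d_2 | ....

Answer: M ≅ ℤ/5 ⊕ ℤ/5

Derivation:
rank_ℚ(R)=2; free=2−2=0
SNF(R) diag = [5, 5] → torsion [5, 5]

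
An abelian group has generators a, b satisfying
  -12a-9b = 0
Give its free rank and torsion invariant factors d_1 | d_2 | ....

rank_ℚ(R)=1; free=2−1=1
SNF(R) diag = [3] → torsion [3]

Answer: M ≅ ℤ^1 ⊕ ℤ/3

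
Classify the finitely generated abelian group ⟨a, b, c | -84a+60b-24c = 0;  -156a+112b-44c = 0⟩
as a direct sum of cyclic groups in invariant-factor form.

Answer: M ≅ ℤ^1 ⊕ ℤ/4 ⊕ ℤ/12

Derivation:
rank_ℚ(R)=2; free=3−2=1
SNF(R) diag = [4, 12] → torsion [4, 12]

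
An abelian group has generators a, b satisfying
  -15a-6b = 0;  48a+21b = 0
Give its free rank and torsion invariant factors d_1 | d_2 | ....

rank_ℚ(R)=2; free=2−2=0
SNF(R) diag = [3, 9] → torsion [3, 9]

Answer: M ≅ ℤ/3 ⊕ ℤ/9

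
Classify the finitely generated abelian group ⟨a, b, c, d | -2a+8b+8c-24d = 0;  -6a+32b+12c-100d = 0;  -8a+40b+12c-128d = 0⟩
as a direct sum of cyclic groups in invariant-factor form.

rank_ℚ(R)=3; free=4−3=1
SNF(R) diag = [2, 4, 4] → torsion [2, 4, 4]

Answer: M ≅ ℤ^1 ⊕ ℤ/2 ⊕ ℤ/4 ⊕ ℤ/4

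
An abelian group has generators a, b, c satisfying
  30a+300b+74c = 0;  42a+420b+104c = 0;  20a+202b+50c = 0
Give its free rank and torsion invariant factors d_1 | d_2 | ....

rank_ℚ(R)=3; free=3−3=0
SNF(R) diag = [2, 2, 6] → torsion [2, 2, 6]

Answer: M ≅ ℤ/2 ⊕ ℤ/2 ⊕ ℤ/6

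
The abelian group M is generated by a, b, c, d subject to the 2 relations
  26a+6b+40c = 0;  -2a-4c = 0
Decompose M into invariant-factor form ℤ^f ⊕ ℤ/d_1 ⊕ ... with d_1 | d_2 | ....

Answer: M ≅ ℤ^2 ⊕ ℤ/2 ⊕ ℤ/6

Derivation:
rank_ℚ(R)=2; free=4−2=2
SNF(R) diag = [2, 6] → torsion [2, 6]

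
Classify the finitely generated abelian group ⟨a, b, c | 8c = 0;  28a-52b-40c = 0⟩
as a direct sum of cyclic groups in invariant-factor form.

rank_ℚ(R)=2; free=3−2=1
SNF(R) diag = [4, 8] → torsion [4, 8]

Answer: M ≅ ℤ^1 ⊕ ℤ/4 ⊕ ℤ/8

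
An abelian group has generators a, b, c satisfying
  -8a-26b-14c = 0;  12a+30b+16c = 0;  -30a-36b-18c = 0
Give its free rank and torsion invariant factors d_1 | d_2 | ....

rank_ℚ(R)=3; free=3−3=0
SNF(R) diag = [2, 2, 6] → torsion [2, 2, 6]

Answer: M ≅ ℤ/2 ⊕ ℤ/2 ⊕ ℤ/6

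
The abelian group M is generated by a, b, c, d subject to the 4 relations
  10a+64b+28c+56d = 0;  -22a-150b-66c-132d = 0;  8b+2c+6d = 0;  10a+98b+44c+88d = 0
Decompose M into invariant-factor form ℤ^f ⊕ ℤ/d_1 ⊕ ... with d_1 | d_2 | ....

Answer: M ≅ ℤ/2 ⊕ ℤ/2 ⊕ ℤ/2 ⊕ ℤ/6

Derivation:
rank_ℚ(R)=4; free=4−4=0
SNF(R) diag = [2, 2, 2, 6] → torsion [2, 2, 2, 6]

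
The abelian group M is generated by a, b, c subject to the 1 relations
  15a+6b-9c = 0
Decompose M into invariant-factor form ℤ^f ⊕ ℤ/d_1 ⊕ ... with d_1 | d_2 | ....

Answer: M ≅ ℤ^2 ⊕ ℤ/3

Derivation:
rank_ℚ(R)=1; free=3−1=2
SNF(R) diag = [3] → torsion [3]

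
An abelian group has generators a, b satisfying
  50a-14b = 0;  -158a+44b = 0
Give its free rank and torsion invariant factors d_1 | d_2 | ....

Answer: M ≅ ℤ/2 ⊕ ℤ/6

Derivation:
rank_ℚ(R)=2; free=2−2=0
SNF(R) diag = [2, 6] → torsion [2, 6]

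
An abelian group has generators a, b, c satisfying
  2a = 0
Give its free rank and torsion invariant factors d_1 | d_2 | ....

rank_ℚ(R)=1; free=3−1=2
SNF(R) diag = [2] → torsion [2]

Answer: M ≅ ℤ^2 ⊕ ℤ/2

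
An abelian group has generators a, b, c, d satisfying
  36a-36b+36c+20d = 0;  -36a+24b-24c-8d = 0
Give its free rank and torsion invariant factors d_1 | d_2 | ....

Answer: M ≅ ℤ^2 ⊕ ℤ/4 ⊕ ℤ/12

Derivation:
rank_ℚ(R)=2; free=4−2=2
SNF(R) diag = [4, 12] → torsion [4, 12]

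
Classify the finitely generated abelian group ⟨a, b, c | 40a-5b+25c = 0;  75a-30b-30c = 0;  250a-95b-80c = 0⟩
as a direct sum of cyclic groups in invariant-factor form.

rank_ℚ(R)=3; free=3−3=0
SNF(R) diag = [5, 15, 15] → torsion [5, 15, 15]

Answer: M ≅ ℤ/5 ⊕ ℤ/15 ⊕ ℤ/15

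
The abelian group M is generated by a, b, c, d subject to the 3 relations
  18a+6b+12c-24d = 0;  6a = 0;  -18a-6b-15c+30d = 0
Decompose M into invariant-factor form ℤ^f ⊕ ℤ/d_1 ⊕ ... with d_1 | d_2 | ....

rank_ℚ(R)=3; free=4−3=1
SNF(R) diag = [3, 6, 6] → torsion [3, 6, 6]

Answer: M ≅ ℤ^1 ⊕ ℤ/3 ⊕ ℤ/6 ⊕ ℤ/6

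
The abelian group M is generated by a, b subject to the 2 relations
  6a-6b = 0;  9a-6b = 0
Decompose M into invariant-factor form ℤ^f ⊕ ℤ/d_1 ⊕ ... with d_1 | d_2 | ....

Answer: M ≅ ℤ/3 ⊕ ℤ/6

Derivation:
rank_ℚ(R)=2; free=2−2=0
SNF(R) diag = [3, 6] → torsion [3, 6]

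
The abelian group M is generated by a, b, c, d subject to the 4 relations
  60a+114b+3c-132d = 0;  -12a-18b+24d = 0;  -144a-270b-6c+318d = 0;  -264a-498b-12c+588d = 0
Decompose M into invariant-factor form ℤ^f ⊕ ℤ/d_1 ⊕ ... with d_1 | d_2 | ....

Answer: M ≅ ℤ/3 ⊕ ℤ/6 ⊕ ℤ/6 ⊕ ℤ/12

Derivation:
rank_ℚ(R)=4; free=4−4=0
SNF(R) diag = [3, 6, 6, 12] → torsion [3, 6, 6, 12]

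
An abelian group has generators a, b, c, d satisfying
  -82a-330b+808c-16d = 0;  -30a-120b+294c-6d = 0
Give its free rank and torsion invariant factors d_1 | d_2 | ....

Answer: M ≅ ℤ^2 ⊕ ℤ/2 ⊕ ℤ/6

Derivation:
rank_ℚ(R)=2; free=4−2=2
SNF(R) diag = [2, 6] → torsion [2, 6]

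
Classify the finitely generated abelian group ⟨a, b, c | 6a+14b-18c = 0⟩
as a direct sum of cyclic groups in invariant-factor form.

rank_ℚ(R)=1; free=3−1=2
SNF(R) diag = [2] → torsion [2]

Answer: M ≅ ℤ^2 ⊕ ℤ/2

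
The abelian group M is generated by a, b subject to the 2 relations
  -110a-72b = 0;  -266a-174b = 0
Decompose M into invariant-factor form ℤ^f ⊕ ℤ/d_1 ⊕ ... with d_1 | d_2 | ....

rank_ℚ(R)=2; free=2−2=0
SNF(R) diag = [2, 6] → torsion [2, 6]

Answer: M ≅ ℤ/2 ⊕ ℤ/6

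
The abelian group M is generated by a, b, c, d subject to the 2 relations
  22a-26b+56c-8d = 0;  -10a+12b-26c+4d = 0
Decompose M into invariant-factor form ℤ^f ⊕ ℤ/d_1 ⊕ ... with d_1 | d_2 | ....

rank_ℚ(R)=2; free=4−2=2
SNF(R) diag = [2, 2] → torsion [2, 2]

Answer: M ≅ ℤ^2 ⊕ ℤ/2 ⊕ ℤ/2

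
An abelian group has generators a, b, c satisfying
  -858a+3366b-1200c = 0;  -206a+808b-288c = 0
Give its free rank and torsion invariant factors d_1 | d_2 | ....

rank_ℚ(R)=2; free=3−2=1
SNF(R) diag = [2, 6] → torsion [2, 6]

Answer: M ≅ ℤ^1 ⊕ ℤ/2 ⊕ ℤ/6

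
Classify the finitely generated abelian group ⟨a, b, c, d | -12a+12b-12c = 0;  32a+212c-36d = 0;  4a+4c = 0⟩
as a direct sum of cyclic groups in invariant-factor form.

rank_ℚ(R)=3; free=4−3=1
SNF(R) diag = [4, 12, 36] → torsion [4, 12, 36]

Answer: M ≅ ℤ^1 ⊕ ℤ/4 ⊕ ℤ/12 ⊕ ℤ/36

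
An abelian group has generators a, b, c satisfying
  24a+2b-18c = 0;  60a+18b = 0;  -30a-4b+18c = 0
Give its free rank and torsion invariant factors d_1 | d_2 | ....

rank_ℚ(R)=3; free=3−3=0
SNF(R) diag = [2, 6, 18] → torsion [2, 6, 18]

Answer: M ≅ ℤ/2 ⊕ ℤ/6 ⊕ ℤ/18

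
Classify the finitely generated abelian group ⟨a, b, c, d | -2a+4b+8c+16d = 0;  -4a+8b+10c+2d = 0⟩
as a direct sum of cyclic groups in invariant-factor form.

rank_ℚ(R)=2; free=4−2=2
SNF(R) diag = [2, 6] → torsion [2, 6]

Answer: M ≅ ℤ^2 ⊕ ℤ/2 ⊕ ℤ/6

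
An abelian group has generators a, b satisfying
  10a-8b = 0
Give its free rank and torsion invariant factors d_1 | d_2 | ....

rank_ℚ(R)=1; free=2−1=1
SNF(R) diag = [2] → torsion [2]

Answer: M ≅ ℤ^1 ⊕ ℤ/2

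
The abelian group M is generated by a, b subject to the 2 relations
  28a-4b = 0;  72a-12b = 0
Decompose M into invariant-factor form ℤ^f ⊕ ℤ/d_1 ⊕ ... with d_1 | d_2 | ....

rank_ℚ(R)=2; free=2−2=0
SNF(R) diag = [4, 12] → torsion [4, 12]

Answer: M ≅ ℤ/4 ⊕ ℤ/12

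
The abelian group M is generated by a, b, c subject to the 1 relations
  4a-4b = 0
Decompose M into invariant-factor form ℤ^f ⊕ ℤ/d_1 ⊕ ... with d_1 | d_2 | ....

rank_ℚ(R)=1; free=3−1=2
SNF(R) diag = [4] → torsion [4]

Answer: M ≅ ℤ^2 ⊕ ℤ/4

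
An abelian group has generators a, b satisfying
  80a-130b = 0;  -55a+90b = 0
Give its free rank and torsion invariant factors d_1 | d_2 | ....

rank_ℚ(R)=2; free=2−2=0
SNF(R) diag = [5, 10] → torsion [5, 10]

Answer: M ≅ ℤ/5 ⊕ ℤ/10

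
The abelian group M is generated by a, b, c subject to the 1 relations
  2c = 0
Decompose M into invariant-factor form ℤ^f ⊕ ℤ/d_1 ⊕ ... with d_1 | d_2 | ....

rank_ℚ(R)=1; free=3−1=2
SNF(R) diag = [2] → torsion [2]

Answer: M ≅ ℤ^2 ⊕ ℤ/2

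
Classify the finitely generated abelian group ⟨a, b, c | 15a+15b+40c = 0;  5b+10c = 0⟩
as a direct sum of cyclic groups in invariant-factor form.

rank_ℚ(R)=2; free=3−2=1
SNF(R) diag = [5, 5] → torsion [5, 5]

Answer: M ≅ ℤ^1 ⊕ ℤ/5 ⊕ ℤ/5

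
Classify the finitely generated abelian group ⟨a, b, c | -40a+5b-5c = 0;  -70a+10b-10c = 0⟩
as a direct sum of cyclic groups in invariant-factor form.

Answer: M ≅ ℤ^1 ⊕ ℤ/5 ⊕ ℤ/10

Derivation:
rank_ℚ(R)=2; free=3−2=1
SNF(R) diag = [5, 10] → torsion [5, 10]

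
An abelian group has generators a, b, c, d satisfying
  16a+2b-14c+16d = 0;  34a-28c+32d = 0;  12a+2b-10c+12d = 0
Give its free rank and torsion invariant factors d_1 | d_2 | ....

rank_ℚ(R)=3; free=4−3=1
SNF(R) diag = [2, 2, 4] → torsion [2, 2, 4]

Answer: M ≅ ℤ^1 ⊕ ℤ/2 ⊕ ℤ/2 ⊕ ℤ/4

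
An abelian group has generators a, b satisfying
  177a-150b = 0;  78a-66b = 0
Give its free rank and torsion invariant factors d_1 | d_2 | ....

Answer: M ≅ ℤ/3 ⊕ ℤ/6

Derivation:
rank_ℚ(R)=2; free=2−2=0
SNF(R) diag = [3, 6] → torsion [3, 6]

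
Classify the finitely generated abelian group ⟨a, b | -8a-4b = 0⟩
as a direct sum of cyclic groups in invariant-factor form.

rank_ℚ(R)=1; free=2−1=1
SNF(R) diag = [4] → torsion [4]

Answer: M ≅ ℤ^1 ⊕ ℤ/4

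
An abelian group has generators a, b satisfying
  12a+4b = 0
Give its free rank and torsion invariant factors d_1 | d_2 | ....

Answer: M ≅ ℤ^1 ⊕ ℤ/4

Derivation:
rank_ℚ(R)=1; free=2−1=1
SNF(R) diag = [4] → torsion [4]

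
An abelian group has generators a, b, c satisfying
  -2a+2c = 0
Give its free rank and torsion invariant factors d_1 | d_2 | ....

Answer: M ≅ ℤ^2 ⊕ ℤ/2

Derivation:
rank_ℚ(R)=1; free=3−1=2
SNF(R) diag = [2] → torsion [2]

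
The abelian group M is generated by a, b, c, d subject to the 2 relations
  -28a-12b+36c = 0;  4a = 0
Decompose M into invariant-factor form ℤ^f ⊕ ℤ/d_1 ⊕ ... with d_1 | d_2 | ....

rank_ℚ(R)=2; free=4−2=2
SNF(R) diag = [4, 12] → torsion [4, 12]

Answer: M ≅ ℤ^2 ⊕ ℤ/4 ⊕ ℤ/12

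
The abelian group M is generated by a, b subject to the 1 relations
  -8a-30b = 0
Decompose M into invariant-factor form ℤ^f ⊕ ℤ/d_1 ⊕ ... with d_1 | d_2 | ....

rank_ℚ(R)=1; free=2−1=1
SNF(R) diag = [2] → torsion [2]

Answer: M ≅ ℤ^1 ⊕ ℤ/2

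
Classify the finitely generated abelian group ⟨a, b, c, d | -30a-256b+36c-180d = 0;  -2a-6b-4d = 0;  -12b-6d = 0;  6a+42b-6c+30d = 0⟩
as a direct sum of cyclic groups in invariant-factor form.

rank_ℚ(R)=4; free=4−4=0
SNF(R) diag = [2, 2, 6, 6] → torsion [2, 2, 6, 6]

Answer: M ≅ ℤ/2 ⊕ ℤ/2 ⊕ ℤ/6 ⊕ ℤ/6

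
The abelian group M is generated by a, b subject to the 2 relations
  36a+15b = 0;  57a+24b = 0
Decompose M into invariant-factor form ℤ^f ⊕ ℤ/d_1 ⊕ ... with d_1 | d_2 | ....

rank_ℚ(R)=2; free=2−2=0
SNF(R) diag = [3, 3] → torsion [3, 3]

Answer: M ≅ ℤ/3 ⊕ ℤ/3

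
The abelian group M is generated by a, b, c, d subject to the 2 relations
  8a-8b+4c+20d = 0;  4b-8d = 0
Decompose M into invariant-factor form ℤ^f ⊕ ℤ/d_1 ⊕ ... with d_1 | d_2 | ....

Answer: M ≅ ℤ^2 ⊕ ℤ/4 ⊕ ℤ/4

Derivation:
rank_ℚ(R)=2; free=4−2=2
SNF(R) diag = [4, 4] → torsion [4, 4]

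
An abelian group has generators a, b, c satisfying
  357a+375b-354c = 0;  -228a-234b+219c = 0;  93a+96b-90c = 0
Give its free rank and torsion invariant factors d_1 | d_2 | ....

rank_ℚ(R)=3; free=3−3=0
SNF(R) diag = [3, 3, 9] → torsion [3, 3, 9]

Answer: M ≅ ℤ/3 ⊕ ℤ/3 ⊕ ℤ/9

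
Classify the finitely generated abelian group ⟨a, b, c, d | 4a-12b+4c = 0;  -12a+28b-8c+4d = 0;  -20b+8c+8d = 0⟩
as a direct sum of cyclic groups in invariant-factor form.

Answer: M ≅ ℤ^1 ⊕ ℤ/4 ⊕ ℤ/4 ⊕ ℤ/4

Derivation:
rank_ℚ(R)=3; free=4−3=1
SNF(R) diag = [4, 4, 4] → torsion [4, 4, 4]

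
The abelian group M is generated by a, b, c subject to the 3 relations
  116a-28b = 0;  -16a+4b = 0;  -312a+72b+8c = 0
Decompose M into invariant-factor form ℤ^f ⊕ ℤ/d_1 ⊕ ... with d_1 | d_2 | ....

Answer: M ≅ ℤ/4 ⊕ ℤ/4 ⊕ ℤ/8

Derivation:
rank_ℚ(R)=3; free=3−3=0
SNF(R) diag = [4, 4, 8] → torsion [4, 4, 8]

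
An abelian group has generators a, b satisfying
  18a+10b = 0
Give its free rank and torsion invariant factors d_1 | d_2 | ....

Answer: M ≅ ℤ^1 ⊕ ℤ/2

Derivation:
rank_ℚ(R)=1; free=2−1=1
SNF(R) diag = [2] → torsion [2]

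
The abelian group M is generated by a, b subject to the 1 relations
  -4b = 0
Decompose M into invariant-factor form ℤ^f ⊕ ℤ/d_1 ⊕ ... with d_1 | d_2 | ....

Answer: M ≅ ℤ^1 ⊕ ℤ/4

Derivation:
rank_ℚ(R)=1; free=2−1=1
SNF(R) diag = [4] → torsion [4]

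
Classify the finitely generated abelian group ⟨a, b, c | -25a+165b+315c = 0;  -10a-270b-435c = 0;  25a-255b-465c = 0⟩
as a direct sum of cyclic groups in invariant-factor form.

Answer: M ≅ ℤ/5 ⊕ ℤ/15 ⊕ ℤ/30

Derivation:
rank_ℚ(R)=3; free=3−3=0
SNF(R) diag = [5, 15, 30] → torsion [5, 15, 30]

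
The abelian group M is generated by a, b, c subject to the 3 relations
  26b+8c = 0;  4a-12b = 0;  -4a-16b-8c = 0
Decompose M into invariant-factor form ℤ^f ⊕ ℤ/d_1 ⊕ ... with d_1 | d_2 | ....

rank_ℚ(R)=3; free=3−3=0
SNF(R) diag = [2, 4, 8] → torsion [2, 4, 8]

Answer: M ≅ ℤ/2 ⊕ ℤ/4 ⊕ ℤ/8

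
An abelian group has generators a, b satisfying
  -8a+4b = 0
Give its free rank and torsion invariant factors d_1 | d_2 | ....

rank_ℚ(R)=1; free=2−1=1
SNF(R) diag = [4] → torsion [4]

Answer: M ≅ ℤ^1 ⊕ ℤ/4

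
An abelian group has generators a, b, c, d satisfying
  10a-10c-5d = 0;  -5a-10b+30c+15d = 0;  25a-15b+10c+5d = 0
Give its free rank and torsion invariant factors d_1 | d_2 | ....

rank_ℚ(R)=3; free=4−3=1
SNF(R) diag = [5, 5, 5] → torsion [5, 5, 5]

Answer: M ≅ ℤ^1 ⊕ ℤ/5 ⊕ ℤ/5 ⊕ ℤ/5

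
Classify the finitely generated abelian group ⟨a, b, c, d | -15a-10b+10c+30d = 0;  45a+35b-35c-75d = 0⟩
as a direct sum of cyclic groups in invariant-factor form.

rank_ℚ(R)=2; free=4−2=2
SNF(R) diag = [5, 15] → torsion [5, 15]

Answer: M ≅ ℤ^2 ⊕ ℤ/5 ⊕ ℤ/15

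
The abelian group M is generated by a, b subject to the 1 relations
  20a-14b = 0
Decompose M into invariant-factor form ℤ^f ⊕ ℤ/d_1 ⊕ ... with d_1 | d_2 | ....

Answer: M ≅ ℤ^1 ⊕ ℤ/2

Derivation:
rank_ℚ(R)=1; free=2−1=1
SNF(R) diag = [2] → torsion [2]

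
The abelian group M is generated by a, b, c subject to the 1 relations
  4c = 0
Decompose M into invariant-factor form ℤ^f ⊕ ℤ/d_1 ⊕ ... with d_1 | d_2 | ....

rank_ℚ(R)=1; free=3−1=2
SNF(R) diag = [4] → torsion [4]

Answer: M ≅ ℤ^2 ⊕ ℤ/4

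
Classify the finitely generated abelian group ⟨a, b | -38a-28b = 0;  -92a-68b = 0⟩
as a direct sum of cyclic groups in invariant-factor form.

Answer: M ≅ ℤ/2 ⊕ ℤ/4

Derivation:
rank_ℚ(R)=2; free=2−2=0
SNF(R) diag = [2, 4] → torsion [2, 4]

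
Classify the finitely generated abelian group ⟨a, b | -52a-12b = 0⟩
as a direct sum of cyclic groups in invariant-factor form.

rank_ℚ(R)=1; free=2−1=1
SNF(R) diag = [4] → torsion [4]

Answer: M ≅ ℤ^1 ⊕ ℤ/4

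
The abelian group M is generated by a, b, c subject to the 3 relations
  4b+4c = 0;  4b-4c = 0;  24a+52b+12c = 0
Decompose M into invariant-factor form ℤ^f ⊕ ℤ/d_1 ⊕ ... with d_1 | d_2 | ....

Answer: M ≅ ℤ/4 ⊕ ℤ/8 ⊕ ℤ/24

Derivation:
rank_ℚ(R)=3; free=3−3=0
SNF(R) diag = [4, 8, 24] → torsion [4, 8, 24]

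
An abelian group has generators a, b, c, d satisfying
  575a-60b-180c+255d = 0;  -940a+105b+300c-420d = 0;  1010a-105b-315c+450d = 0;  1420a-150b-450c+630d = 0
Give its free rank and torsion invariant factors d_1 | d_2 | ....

rank_ℚ(R)=4; free=4−4=0
SNF(R) diag = [5, 15, 15, 30] → torsion [5, 15, 15, 30]

Answer: M ≅ ℤ/5 ⊕ ℤ/15 ⊕ ℤ/15 ⊕ ℤ/30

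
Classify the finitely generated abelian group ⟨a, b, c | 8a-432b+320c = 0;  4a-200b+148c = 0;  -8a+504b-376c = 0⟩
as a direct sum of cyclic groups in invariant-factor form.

Answer: M ≅ ℤ/4 ⊕ ℤ/8 ⊕ ℤ/8

Derivation:
rank_ℚ(R)=3; free=3−3=0
SNF(R) diag = [4, 8, 8] → torsion [4, 8, 8]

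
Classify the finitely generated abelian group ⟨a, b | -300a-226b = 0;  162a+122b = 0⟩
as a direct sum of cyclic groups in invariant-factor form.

Answer: M ≅ ℤ/2 ⊕ ℤ/6

Derivation:
rank_ℚ(R)=2; free=2−2=0
SNF(R) diag = [2, 6] → torsion [2, 6]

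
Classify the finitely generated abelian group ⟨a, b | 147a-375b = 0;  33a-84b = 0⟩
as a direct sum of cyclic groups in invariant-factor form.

Answer: M ≅ ℤ/3 ⊕ ℤ/9

Derivation:
rank_ℚ(R)=2; free=2−2=0
SNF(R) diag = [3, 9] → torsion [3, 9]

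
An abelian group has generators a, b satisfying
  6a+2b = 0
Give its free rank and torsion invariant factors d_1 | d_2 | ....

Answer: M ≅ ℤ^1 ⊕ ℤ/2

Derivation:
rank_ℚ(R)=1; free=2−1=1
SNF(R) diag = [2] → torsion [2]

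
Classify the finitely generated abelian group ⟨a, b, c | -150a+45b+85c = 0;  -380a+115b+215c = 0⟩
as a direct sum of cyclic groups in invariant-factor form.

rank_ℚ(R)=2; free=3−2=1
SNF(R) diag = [5, 10] → torsion [5, 10]

Answer: M ≅ ℤ^1 ⊕ ℤ/5 ⊕ ℤ/10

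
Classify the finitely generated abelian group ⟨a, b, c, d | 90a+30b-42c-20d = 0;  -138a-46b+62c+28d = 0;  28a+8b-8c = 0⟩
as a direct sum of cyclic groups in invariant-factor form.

rank_ℚ(R)=3; free=4−3=1
SNF(R) diag = [2, 4, 4] → torsion [2, 4, 4]

Answer: M ≅ ℤ^1 ⊕ ℤ/2 ⊕ ℤ/4 ⊕ ℤ/4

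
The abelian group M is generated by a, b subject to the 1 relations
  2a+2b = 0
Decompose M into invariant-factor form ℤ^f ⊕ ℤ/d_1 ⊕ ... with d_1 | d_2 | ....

rank_ℚ(R)=1; free=2−1=1
SNF(R) diag = [2] → torsion [2]

Answer: M ≅ ℤ^1 ⊕ ℤ/2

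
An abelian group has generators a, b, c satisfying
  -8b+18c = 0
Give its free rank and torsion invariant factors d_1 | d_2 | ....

rank_ℚ(R)=1; free=3−1=2
SNF(R) diag = [2] → torsion [2]

Answer: M ≅ ℤ^2 ⊕ ℤ/2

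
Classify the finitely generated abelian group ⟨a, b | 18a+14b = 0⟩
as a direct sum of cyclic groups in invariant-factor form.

Answer: M ≅ ℤ^1 ⊕ ℤ/2

Derivation:
rank_ℚ(R)=1; free=2−1=1
SNF(R) diag = [2] → torsion [2]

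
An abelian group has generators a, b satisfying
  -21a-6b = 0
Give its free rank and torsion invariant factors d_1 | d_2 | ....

rank_ℚ(R)=1; free=2−1=1
SNF(R) diag = [3] → torsion [3]

Answer: M ≅ ℤ^1 ⊕ ℤ/3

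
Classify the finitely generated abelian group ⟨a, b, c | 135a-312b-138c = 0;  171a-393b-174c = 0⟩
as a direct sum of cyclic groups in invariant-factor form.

Answer: M ≅ ℤ^1 ⊕ ℤ/3 ⊕ ℤ/9

Derivation:
rank_ℚ(R)=2; free=3−2=1
SNF(R) diag = [3, 9] → torsion [3, 9]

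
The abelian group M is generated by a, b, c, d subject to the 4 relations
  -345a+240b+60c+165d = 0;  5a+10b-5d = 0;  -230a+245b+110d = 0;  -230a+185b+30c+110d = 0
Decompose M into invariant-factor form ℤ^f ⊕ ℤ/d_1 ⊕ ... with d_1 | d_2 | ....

Answer: M ≅ ℤ/5 ⊕ ℤ/15 ⊕ ℤ/30 ⊕ ℤ/60

Derivation:
rank_ℚ(R)=4; free=4−4=0
SNF(R) diag = [5, 15, 30, 60] → torsion [5, 15, 30, 60]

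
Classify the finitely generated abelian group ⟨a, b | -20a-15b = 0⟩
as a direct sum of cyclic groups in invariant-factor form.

Answer: M ≅ ℤ^1 ⊕ ℤ/5

Derivation:
rank_ℚ(R)=1; free=2−1=1
SNF(R) diag = [5] → torsion [5]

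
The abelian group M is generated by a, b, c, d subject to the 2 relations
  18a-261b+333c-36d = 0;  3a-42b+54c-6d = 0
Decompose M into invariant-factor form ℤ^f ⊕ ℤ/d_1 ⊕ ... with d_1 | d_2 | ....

rank_ℚ(R)=2; free=4−2=2
SNF(R) diag = [3, 9] → torsion [3, 9]

Answer: M ≅ ℤ^2 ⊕ ℤ/3 ⊕ ℤ/9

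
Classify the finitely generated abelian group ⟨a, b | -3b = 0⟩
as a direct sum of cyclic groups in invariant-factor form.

rank_ℚ(R)=1; free=2−1=1
SNF(R) diag = [3] → torsion [3]

Answer: M ≅ ℤ^1 ⊕ ℤ/3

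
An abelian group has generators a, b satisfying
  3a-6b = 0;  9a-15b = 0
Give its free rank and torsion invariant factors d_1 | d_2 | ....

Answer: M ≅ ℤ/3 ⊕ ℤ/3

Derivation:
rank_ℚ(R)=2; free=2−2=0
SNF(R) diag = [3, 3] → torsion [3, 3]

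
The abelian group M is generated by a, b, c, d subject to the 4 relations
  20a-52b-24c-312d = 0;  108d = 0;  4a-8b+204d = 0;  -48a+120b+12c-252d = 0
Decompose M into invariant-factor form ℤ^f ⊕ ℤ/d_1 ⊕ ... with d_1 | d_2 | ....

Answer: M ≅ ℤ/4 ⊕ ℤ/12 ⊕ ℤ/36 ⊕ ℤ/108

Derivation:
rank_ℚ(R)=4; free=4−4=0
SNF(R) diag = [4, 12, 36, 108] → torsion [4, 12, 36, 108]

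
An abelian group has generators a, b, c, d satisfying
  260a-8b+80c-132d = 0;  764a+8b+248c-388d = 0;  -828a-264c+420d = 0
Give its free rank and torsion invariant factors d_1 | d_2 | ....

rank_ℚ(R)=3; free=4−3=1
SNF(R) diag = [4, 8, 24] → torsion [4, 8, 24]

Answer: M ≅ ℤ^1 ⊕ ℤ/4 ⊕ ℤ/8 ⊕ ℤ/24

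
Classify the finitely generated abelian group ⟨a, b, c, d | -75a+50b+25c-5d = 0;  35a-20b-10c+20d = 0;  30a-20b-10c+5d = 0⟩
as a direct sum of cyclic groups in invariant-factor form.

rank_ℚ(R)=3; free=4−3=1
SNF(R) diag = [5, 5, 15] → torsion [5, 5, 15]

Answer: M ≅ ℤ^1 ⊕ ℤ/5 ⊕ ℤ/5 ⊕ ℤ/15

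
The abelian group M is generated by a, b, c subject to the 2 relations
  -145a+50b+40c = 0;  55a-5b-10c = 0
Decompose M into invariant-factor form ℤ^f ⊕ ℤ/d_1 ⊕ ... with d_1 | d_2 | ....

rank_ℚ(R)=2; free=3−2=1
SNF(R) diag = [5, 15] → torsion [5, 15]

Answer: M ≅ ℤ^1 ⊕ ℤ/5 ⊕ ℤ/15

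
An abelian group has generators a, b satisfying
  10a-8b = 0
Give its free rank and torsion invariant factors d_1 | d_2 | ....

rank_ℚ(R)=1; free=2−1=1
SNF(R) diag = [2] → torsion [2]

Answer: M ≅ ℤ^1 ⊕ ℤ/2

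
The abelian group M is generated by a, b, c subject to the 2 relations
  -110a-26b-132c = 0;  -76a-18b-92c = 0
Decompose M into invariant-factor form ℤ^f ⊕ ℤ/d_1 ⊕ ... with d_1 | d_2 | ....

Answer: M ≅ ℤ^1 ⊕ ℤ/2 ⊕ ℤ/2

Derivation:
rank_ℚ(R)=2; free=3−2=1
SNF(R) diag = [2, 2] → torsion [2, 2]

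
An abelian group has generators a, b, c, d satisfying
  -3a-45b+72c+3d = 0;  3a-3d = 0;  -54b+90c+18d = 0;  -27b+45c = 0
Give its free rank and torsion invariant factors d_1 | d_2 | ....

Answer: M ≅ ℤ/3 ⊕ ℤ/9 ⊕ ℤ/9 ⊕ ℤ/18

Derivation:
rank_ℚ(R)=4; free=4−4=0
SNF(R) diag = [3, 9, 9, 18] → torsion [3, 9, 9, 18]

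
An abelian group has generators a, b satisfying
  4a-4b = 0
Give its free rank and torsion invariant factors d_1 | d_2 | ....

Answer: M ≅ ℤ^1 ⊕ ℤ/4

Derivation:
rank_ℚ(R)=1; free=2−1=1
SNF(R) diag = [4] → torsion [4]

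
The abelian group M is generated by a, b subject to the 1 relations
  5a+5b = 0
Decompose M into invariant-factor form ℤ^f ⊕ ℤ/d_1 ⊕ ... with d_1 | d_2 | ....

rank_ℚ(R)=1; free=2−1=1
SNF(R) diag = [5] → torsion [5]

Answer: M ≅ ℤ^1 ⊕ ℤ/5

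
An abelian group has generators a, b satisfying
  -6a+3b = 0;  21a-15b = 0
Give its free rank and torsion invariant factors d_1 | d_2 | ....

Answer: M ≅ ℤ/3 ⊕ ℤ/9

Derivation:
rank_ℚ(R)=2; free=2−2=0
SNF(R) diag = [3, 9] → torsion [3, 9]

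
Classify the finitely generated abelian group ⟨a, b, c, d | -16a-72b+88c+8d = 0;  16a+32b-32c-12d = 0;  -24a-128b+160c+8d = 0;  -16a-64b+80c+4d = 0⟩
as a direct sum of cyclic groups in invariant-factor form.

Answer: M ≅ ℤ/4 ⊕ ℤ/8 ⊕ ℤ/8 ⊕ ℤ/16

Derivation:
rank_ℚ(R)=4; free=4−4=0
SNF(R) diag = [4, 8, 8, 16] → torsion [4, 8, 8, 16]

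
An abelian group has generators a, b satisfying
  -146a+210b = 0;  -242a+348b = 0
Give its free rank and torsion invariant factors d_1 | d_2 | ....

Answer: M ≅ ℤ/2 ⊕ ℤ/6

Derivation:
rank_ℚ(R)=2; free=2−2=0
SNF(R) diag = [2, 6] → torsion [2, 6]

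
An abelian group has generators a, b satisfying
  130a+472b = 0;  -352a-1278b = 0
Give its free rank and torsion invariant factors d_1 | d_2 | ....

rank_ℚ(R)=2; free=2−2=0
SNF(R) diag = [2, 2] → torsion [2, 2]

Answer: M ≅ ℤ/2 ⊕ ℤ/2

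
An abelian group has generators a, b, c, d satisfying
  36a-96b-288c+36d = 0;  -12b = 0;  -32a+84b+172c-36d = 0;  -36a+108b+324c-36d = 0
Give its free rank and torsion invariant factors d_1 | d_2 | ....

Answer: M ≅ ℤ/4 ⊕ ℤ/12 ⊕ ℤ/36 ⊕ ℤ/36

Derivation:
rank_ℚ(R)=4; free=4−4=0
SNF(R) diag = [4, 12, 36, 36] → torsion [4, 12, 36, 36]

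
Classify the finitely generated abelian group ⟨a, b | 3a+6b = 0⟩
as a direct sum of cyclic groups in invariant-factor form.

Answer: M ≅ ℤ^1 ⊕ ℤ/3

Derivation:
rank_ℚ(R)=1; free=2−1=1
SNF(R) diag = [3] → torsion [3]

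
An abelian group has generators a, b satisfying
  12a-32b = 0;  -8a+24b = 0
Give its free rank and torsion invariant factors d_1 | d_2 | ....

Answer: M ≅ ℤ/4 ⊕ ℤ/8

Derivation:
rank_ℚ(R)=2; free=2−2=0
SNF(R) diag = [4, 8] → torsion [4, 8]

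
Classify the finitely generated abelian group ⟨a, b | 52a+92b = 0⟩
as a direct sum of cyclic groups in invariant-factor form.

rank_ℚ(R)=1; free=2−1=1
SNF(R) diag = [4] → torsion [4]

Answer: M ≅ ℤ^1 ⊕ ℤ/4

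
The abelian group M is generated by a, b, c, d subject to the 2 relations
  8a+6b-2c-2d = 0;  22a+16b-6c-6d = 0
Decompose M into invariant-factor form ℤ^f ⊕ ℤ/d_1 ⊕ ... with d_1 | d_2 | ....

Answer: M ≅ ℤ^2 ⊕ ℤ/2 ⊕ ℤ/2

Derivation:
rank_ℚ(R)=2; free=4−2=2
SNF(R) diag = [2, 2] → torsion [2, 2]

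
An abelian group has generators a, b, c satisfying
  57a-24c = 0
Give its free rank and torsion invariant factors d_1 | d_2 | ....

Answer: M ≅ ℤ^2 ⊕ ℤ/3

Derivation:
rank_ℚ(R)=1; free=3−1=2
SNF(R) diag = [3] → torsion [3]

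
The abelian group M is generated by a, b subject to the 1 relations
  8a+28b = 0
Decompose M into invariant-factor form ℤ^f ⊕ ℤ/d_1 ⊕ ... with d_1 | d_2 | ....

Answer: M ≅ ℤ^1 ⊕ ℤ/4

Derivation:
rank_ℚ(R)=1; free=2−1=1
SNF(R) diag = [4] → torsion [4]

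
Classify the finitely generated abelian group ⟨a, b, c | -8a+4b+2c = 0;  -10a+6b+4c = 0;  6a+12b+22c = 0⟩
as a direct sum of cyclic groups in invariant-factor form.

Answer: M ≅ ℤ/2 ⊕ ℤ/2 ⊕ ℤ/2

Derivation:
rank_ℚ(R)=3; free=3−3=0
SNF(R) diag = [2, 2, 2] → torsion [2, 2, 2]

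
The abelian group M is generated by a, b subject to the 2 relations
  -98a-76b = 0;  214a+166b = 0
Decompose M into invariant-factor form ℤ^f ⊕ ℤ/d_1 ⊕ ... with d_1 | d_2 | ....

rank_ℚ(R)=2; free=2−2=0
SNF(R) diag = [2, 2] → torsion [2, 2]

Answer: M ≅ ℤ/2 ⊕ ℤ/2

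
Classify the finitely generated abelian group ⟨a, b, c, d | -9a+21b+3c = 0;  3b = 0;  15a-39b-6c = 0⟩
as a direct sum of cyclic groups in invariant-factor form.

rank_ℚ(R)=3; free=4−3=1
SNF(R) diag = [3, 3, 3] → torsion [3, 3, 3]

Answer: M ≅ ℤ^1 ⊕ ℤ/3 ⊕ ℤ/3 ⊕ ℤ/3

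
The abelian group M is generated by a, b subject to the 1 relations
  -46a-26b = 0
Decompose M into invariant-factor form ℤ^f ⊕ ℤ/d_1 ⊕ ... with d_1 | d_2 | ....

rank_ℚ(R)=1; free=2−1=1
SNF(R) diag = [2] → torsion [2]

Answer: M ≅ ℤ^1 ⊕ ℤ/2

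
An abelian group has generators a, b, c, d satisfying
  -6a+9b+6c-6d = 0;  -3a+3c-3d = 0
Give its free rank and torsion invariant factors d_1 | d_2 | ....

Answer: M ≅ ℤ^2 ⊕ ℤ/3 ⊕ ℤ/9

Derivation:
rank_ℚ(R)=2; free=4−2=2
SNF(R) diag = [3, 9] → torsion [3, 9]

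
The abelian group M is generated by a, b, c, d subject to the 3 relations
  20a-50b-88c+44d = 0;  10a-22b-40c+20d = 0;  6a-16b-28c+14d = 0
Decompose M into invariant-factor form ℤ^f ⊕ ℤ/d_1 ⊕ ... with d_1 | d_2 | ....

Answer: M ≅ ℤ^1 ⊕ ℤ/2 ⊕ ℤ/2 ⊕ ℤ/2

Derivation:
rank_ℚ(R)=3; free=4−3=1
SNF(R) diag = [2, 2, 2] → torsion [2, 2, 2]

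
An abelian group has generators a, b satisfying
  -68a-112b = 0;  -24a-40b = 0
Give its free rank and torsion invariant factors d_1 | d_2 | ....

rank_ℚ(R)=2; free=2−2=0
SNF(R) diag = [4, 8] → torsion [4, 8]

Answer: M ≅ ℤ/4 ⊕ ℤ/8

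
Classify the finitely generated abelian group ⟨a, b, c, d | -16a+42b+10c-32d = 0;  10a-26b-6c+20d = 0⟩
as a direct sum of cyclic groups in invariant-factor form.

Answer: M ≅ ℤ^2 ⊕ ℤ/2 ⊕ ℤ/2

Derivation:
rank_ℚ(R)=2; free=4−2=2
SNF(R) diag = [2, 2] → torsion [2, 2]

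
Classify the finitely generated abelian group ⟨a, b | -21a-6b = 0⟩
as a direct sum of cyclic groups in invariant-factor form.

rank_ℚ(R)=1; free=2−1=1
SNF(R) diag = [3] → torsion [3]

Answer: M ≅ ℤ^1 ⊕ ℤ/3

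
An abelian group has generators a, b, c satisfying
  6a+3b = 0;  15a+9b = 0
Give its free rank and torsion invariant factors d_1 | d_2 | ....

rank_ℚ(R)=2; free=3−2=1
SNF(R) diag = [3, 3] → torsion [3, 3]

Answer: M ≅ ℤ^1 ⊕ ℤ/3 ⊕ ℤ/3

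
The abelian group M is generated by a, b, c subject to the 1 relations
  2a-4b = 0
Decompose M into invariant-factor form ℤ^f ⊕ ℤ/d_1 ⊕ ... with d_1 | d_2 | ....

Answer: M ≅ ℤ^2 ⊕ ℤ/2

Derivation:
rank_ℚ(R)=1; free=3−1=2
SNF(R) diag = [2] → torsion [2]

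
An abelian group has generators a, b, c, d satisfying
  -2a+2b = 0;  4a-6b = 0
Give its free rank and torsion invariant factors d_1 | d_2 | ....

Answer: M ≅ ℤ^2 ⊕ ℤ/2 ⊕ ℤ/2

Derivation:
rank_ℚ(R)=2; free=4−2=2
SNF(R) diag = [2, 2] → torsion [2, 2]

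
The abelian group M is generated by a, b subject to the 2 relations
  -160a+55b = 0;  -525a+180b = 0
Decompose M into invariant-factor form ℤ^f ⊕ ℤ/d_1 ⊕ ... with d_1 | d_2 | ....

Answer: M ≅ ℤ/5 ⊕ ℤ/15

Derivation:
rank_ℚ(R)=2; free=2−2=0
SNF(R) diag = [5, 15] → torsion [5, 15]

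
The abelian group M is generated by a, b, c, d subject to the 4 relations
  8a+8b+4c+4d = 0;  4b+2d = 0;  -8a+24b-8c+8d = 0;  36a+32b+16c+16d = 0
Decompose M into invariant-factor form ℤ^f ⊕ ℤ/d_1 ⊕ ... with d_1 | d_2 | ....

rank_ℚ(R)=4; free=4−4=0
SNF(R) diag = [2, 4, 4, 8] → torsion [2, 4, 4, 8]

Answer: M ≅ ℤ/2 ⊕ ℤ/4 ⊕ ℤ/4 ⊕ ℤ/8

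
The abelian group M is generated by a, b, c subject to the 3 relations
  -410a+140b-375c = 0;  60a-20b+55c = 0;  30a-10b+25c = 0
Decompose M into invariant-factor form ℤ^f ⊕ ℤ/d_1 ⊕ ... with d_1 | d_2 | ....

rank_ℚ(R)=3; free=3−3=0
SNF(R) diag = [5, 10, 10] → torsion [5, 10, 10]

Answer: M ≅ ℤ/5 ⊕ ℤ/10 ⊕ ℤ/10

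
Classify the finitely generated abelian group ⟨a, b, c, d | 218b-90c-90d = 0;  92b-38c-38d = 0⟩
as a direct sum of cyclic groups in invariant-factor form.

Answer: M ≅ ℤ^2 ⊕ ℤ/2 ⊕ ℤ/2

Derivation:
rank_ℚ(R)=2; free=4−2=2
SNF(R) diag = [2, 2] → torsion [2, 2]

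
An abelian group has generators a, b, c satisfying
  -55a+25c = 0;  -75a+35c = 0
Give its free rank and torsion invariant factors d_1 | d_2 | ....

Answer: M ≅ ℤ^1 ⊕ ℤ/5 ⊕ ℤ/10

Derivation:
rank_ℚ(R)=2; free=3−2=1
SNF(R) diag = [5, 10] → torsion [5, 10]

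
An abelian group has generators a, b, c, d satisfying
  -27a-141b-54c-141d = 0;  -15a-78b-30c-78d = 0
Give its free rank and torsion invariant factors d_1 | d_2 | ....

rank_ℚ(R)=2; free=4−2=2
SNF(R) diag = [3, 3] → torsion [3, 3]

Answer: M ≅ ℤ^2 ⊕ ℤ/3 ⊕ ℤ/3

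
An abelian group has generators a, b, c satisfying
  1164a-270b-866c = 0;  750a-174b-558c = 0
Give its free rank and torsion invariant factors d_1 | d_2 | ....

rank_ℚ(R)=2; free=3−2=1
SNF(R) diag = [2, 6] → torsion [2, 6]

Answer: M ≅ ℤ^1 ⊕ ℤ/2 ⊕ ℤ/6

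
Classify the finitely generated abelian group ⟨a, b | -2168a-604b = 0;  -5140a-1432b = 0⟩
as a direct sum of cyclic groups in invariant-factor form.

Answer: M ≅ ℤ/4 ⊕ ℤ/4

Derivation:
rank_ℚ(R)=2; free=2−2=0
SNF(R) diag = [4, 4] → torsion [4, 4]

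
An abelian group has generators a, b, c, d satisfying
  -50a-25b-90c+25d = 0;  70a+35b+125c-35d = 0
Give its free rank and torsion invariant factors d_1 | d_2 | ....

rank_ℚ(R)=2; free=4−2=2
SNF(R) diag = [5, 5] → torsion [5, 5]

Answer: M ≅ ℤ^2 ⊕ ℤ/5 ⊕ ℤ/5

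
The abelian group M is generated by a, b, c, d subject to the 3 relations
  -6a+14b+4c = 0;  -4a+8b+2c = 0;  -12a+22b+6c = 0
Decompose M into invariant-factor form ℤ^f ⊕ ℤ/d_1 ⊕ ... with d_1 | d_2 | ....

Answer: M ≅ ℤ^1 ⊕ ℤ/2 ⊕ ℤ/2 ⊕ ℤ/2

Derivation:
rank_ℚ(R)=3; free=4−3=1
SNF(R) diag = [2, 2, 2] → torsion [2, 2, 2]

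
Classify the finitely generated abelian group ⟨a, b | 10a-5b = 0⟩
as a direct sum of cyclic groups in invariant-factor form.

rank_ℚ(R)=1; free=2−1=1
SNF(R) diag = [5] → torsion [5]

Answer: M ≅ ℤ^1 ⊕ ℤ/5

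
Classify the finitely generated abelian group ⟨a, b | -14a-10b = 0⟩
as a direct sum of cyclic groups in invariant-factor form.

rank_ℚ(R)=1; free=2−1=1
SNF(R) diag = [2] → torsion [2]

Answer: M ≅ ℤ^1 ⊕ ℤ/2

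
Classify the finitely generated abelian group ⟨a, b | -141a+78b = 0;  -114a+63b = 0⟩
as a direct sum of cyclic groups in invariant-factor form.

Answer: M ≅ ℤ/3 ⊕ ℤ/3

Derivation:
rank_ℚ(R)=2; free=2−2=0
SNF(R) diag = [3, 3] → torsion [3, 3]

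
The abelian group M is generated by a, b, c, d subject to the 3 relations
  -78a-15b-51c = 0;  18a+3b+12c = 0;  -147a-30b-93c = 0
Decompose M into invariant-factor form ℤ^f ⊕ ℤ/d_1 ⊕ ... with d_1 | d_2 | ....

rank_ℚ(R)=3; free=4−3=1
SNF(R) diag = [3, 3, 9] → torsion [3, 3, 9]

Answer: M ≅ ℤ^1 ⊕ ℤ/3 ⊕ ℤ/3 ⊕ ℤ/9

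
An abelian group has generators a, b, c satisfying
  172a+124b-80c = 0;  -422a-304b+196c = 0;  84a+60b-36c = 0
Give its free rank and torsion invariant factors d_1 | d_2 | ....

Answer: M ≅ ℤ/2 ⊕ ℤ/4 ⊕ ℤ/12

Derivation:
rank_ℚ(R)=3; free=3−3=0
SNF(R) diag = [2, 4, 12] → torsion [2, 4, 12]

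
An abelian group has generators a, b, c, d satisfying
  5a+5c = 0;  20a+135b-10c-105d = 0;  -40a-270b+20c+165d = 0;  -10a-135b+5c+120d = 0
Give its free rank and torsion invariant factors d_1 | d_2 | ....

rank_ℚ(R)=4; free=4−4=0
SNF(R) diag = [5, 15, 45, 135] → torsion [5, 15, 45, 135]

Answer: M ≅ ℤ/5 ⊕ ℤ/15 ⊕ ℤ/45 ⊕ ℤ/135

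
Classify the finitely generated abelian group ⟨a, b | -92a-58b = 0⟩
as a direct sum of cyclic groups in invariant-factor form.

rank_ℚ(R)=1; free=2−1=1
SNF(R) diag = [2] → torsion [2]

Answer: M ≅ ℤ^1 ⊕ ℤ/2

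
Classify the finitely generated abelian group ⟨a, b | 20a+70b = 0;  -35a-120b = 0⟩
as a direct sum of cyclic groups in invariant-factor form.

Answer: M ≅ ℤ/5 ⊕ ℤ/10

Derivation:
rank_ℚ(R)=2; free=2−2=0
SNF(R) diag = [5, 10] → torsion [5, 10]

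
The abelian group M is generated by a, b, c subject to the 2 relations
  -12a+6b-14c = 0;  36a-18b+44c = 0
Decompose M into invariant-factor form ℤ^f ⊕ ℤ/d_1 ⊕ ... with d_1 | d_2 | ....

Answer: M ≅ ℤ^1 ⊕ ℤ/2 ⊕ ℤ/6

Derivation:
rank_ℚ(R)=2; free=3−2=1
SNF(R) diag = [2, 6] → torsion [2, 6]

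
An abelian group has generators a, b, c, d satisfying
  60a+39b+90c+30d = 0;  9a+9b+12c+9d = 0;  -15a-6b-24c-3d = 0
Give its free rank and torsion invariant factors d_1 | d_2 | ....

Answer: M ≅ ℤ^1 ⊕ ℤ/3 ⊕ ℤ/3 ⊕ ℤ/6

Derivation:
rank_ℚ(R)=3; free=4−3=1
SNF(R) diag = [3, 3, 6] → torsion [3, 3, 6]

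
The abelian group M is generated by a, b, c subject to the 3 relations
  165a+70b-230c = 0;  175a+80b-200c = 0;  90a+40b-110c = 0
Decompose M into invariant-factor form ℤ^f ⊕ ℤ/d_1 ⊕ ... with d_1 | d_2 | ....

Answer: M ≅ ℤ/5 ⊕ ℤ/10 ⊕ ℤ/30

Derivation:
rank_ℚ(R)=3; free=3−3=0
SNF(R) diag = [5, 10, 30] → torsion [5, 10, 30]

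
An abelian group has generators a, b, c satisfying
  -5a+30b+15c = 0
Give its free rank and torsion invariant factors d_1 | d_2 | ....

rank_ℚ(R)=1; free=3−1=2
SNF(R) diag = [5] → torsion [5]

Answer: M ≅ ℤ^2 ⊕ ℤ/5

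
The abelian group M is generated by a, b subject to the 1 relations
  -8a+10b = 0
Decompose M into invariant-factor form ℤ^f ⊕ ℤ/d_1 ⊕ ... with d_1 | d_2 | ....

Answer: M ≅ ℤ^1 ⊕ ℤ/2

Derivation:
rank_ℚ(R)=1; free=2−1=1
SNF(R) diag = [2] → torsion [2]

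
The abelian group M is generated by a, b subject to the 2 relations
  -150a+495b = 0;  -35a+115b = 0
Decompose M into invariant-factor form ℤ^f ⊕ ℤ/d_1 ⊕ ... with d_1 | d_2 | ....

rank_ℚ(R)=2; free=2−2=0
SNF(R) diag = [5, 15] → torsion [5, 15]

Answer: M ≅ ℤ/5 ⊕ ℤ/15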